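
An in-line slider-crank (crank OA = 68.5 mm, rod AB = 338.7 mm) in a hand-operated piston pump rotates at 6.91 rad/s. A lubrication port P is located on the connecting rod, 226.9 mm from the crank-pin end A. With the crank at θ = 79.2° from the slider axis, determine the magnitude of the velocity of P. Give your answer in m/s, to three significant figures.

0.478

ω = 6.91 rad/s.  Crank-pin speed |V_A| = rω = 0.47334 m/s, perpendicular to OA.
Rod angle: sinφ = −(r/L) sinθ ⇒ φ = -11.459°; ω_rod = −rω cosθ/√(L²−r²sin²θ) = -0.26719 rad/s.
V_P = V_A + ω_rod × AP, with AP = 0.2269 m along the rod.
Components: V_Px = −rω sinθ − a·ω_rod·sinφ = -0.47699 m/s;  V_Py = rω cosθ + a·ω_rod·cosφ = +0.029277 m/s.
|V_P| = √(V_Px² + V_Py²) = 0.47789 m/s.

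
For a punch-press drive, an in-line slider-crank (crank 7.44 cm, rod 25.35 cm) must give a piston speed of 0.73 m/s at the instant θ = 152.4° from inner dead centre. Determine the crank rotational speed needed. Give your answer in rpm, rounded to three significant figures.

274

For an in-line slider-crank, |v_piston| = rω|sinθ|·[1 + r cosθ/√(L² − r² sin²θ)].
With r = 0.0744 m, L = 0.2535 m, θ = 152.4°: the bracketed kinematic factor |dx/dθ| = 0.02542 m.
ω = v/|dx/dθ| = 0.73/0.02542 = 28.718 rad/s.
N = 60ω/(2π) = 274.23 rpm.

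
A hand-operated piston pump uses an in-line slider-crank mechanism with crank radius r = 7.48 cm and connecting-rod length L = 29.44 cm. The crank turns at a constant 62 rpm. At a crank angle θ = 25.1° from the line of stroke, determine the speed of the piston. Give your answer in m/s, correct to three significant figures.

ω = 2π·62/60 = 6.493 rad/s
For an in-line slider-crank, x = r cosθ + √(L² − r² sin²θ), so v = −rω sinθ·[1 + r cosθ/√(L² − r² sin²θ)].
With r = 0.0748 m, L = 0.2944 m, θ = 25.1°: √(L² − r² sin²θ) = 0.29269 m.
v = −0.0748·6.493·0.42420·[1 + 0.0748·0.90557/0.29269] = -0.25369 m/s.
|v| = 0.25369 m/s.

0.254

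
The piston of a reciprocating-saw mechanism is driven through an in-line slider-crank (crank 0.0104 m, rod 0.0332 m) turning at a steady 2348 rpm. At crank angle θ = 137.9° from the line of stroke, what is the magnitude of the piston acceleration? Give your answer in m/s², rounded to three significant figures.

ω = 2π·2348/60 = 245.9 rad/s
x(θ) = r cosθ + √(L² − r² sin²θ); with ω constant, a = ω²·d²x/dθ².
d²x/dθ² = −r cosθ − r²(cos2θ)/√u − r⁴ sin²2θ/(4u^{3/2}),  u = L² − r² sin²θ = 0.00105363 m².
Substituting r = 0.0104 m, L = 0.0332 m, θ = 137.9°: d²x/dθ² = +0.0072952 m.
a = ω²·d²x/dθ² = (245.9)²·(+0.0072952) = +441.05 m/s²;  |a| = 441.05 m/s².

441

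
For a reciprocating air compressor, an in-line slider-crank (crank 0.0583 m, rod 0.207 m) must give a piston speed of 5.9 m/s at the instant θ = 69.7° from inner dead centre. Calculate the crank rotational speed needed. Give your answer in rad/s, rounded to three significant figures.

98.0

For an in-line slider-crank, |v_piston| = rω|sinθ|·[1 + r cosθ/√(L² − r² sin²θ)].
With r = 0.0583 m, L = 0.207 m, θ = 69.7°: the bracketed kinematic factor |dx/dθ| = 0.060218 m.
ω = v/|dx/dθ| = 5.9/0.060218 = 97.977 rad/s.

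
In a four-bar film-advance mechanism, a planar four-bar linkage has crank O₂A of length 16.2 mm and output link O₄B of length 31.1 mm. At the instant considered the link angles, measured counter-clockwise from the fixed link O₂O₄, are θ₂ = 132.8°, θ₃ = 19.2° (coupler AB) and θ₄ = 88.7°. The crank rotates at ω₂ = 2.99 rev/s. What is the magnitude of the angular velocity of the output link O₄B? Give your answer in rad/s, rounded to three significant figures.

ω₂ = 18.79 rad/s (from 2.99 rev/s).
Differentiating the loop-closure r₂e^{iθ₂}+r₃e^{iθ₃}=r₁+r₄e^{iθ₄} gives r₂ω₂e^{iθ₂}+r₃ω₃e^{iθ₃}=r₄ω₄e^{iθ₄}.
Eliminating the other unknown: ω₄ = r₂ω₂ sin(θ₂−θ₃) / [r₄ sin(θ₄−θ₃)].
Numerator sine = +0.91636; denominator sine = +0.93667.
Result = 0.0162·18.79·(+0.91636) / (0.0311·(+0.93667)) = +9.5738 rad/s; magnitude 9.5738 rad/s.

9.57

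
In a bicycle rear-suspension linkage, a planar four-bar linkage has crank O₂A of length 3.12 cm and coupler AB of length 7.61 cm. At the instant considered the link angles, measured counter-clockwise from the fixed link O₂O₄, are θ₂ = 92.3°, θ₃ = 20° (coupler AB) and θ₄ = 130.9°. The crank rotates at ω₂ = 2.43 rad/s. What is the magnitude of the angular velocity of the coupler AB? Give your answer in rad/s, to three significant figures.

0.665

ω₂ = 2.43 rad/s
Differentiating the loop-closure r₂e^{iθ₂}+r₃e^{iθ₃}=r₁+r₄e^{iθ₄} gives r₂ω₂e^{iθ₂}+r₃ω₃e^{iθ₃}=r₄ω₄e^{iθ₄}.
Eliminating the other unknown: ω₃ = r₂ω₂ sin(θ₄−θ₂) / [r₃ sin(θ₃−θ₄)].
Numerator sine = +0.62388; denominator sine = -0.93420.
Result = 0.0312·2.43·(+0.62388) / (0.0761·(-0.93420)) = -0.66533 rad/s; magnitude 0.66533 rad/s.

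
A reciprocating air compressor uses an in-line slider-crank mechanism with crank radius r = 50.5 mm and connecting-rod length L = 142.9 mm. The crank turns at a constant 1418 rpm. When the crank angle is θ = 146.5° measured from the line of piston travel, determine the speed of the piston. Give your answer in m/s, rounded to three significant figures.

ω = 2π·1418/60 = 148.5 rad/s
For an in-line slider-crank, x = r cosθ + √(L² − r² sin²θ), so v = −rω sinθ·[1 + r cosθ/√(L² − r² sin²θ)].
With r = 0.0505 m, L = 0.1429 m, θ = 146.5°: √(L² − r² sin²θ) = 0.14016 m.
v = −0.0505·148.5·0.55194·[1 + 0.0505·-0.83389/0.14016] = -2.8953 m/s.
|v| = 2.8953 m/s.

2.90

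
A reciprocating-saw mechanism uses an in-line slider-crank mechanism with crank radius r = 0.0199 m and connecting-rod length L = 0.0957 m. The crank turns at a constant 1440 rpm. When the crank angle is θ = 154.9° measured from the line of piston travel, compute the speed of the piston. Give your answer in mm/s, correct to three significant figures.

1030

ω = 2π·1440/60 = 150.8 rad/s
For an in-line slider-crank, x = r cosθ + √(L² − r² sin²θ), so v = −rω sinθ·[1 + r cosθ/√(L² − r² sin²θ)].
With r = 0.0199 m, L = 0.0957 m, θ = 154.9°: √(L² − r² sin²θ) = 0.095327 m.
v = −0.0199·150.8·0.42420·[1 + 0.0199·-0.90557/0.095327] = -1.0323 m/s.
|v| = 1.0323 m/s = 1032.3 mm/s.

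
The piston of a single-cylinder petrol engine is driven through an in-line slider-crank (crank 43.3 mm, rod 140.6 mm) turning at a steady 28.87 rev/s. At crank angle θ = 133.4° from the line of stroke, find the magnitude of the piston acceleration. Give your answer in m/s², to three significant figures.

993

ω = 2π·28.9 = 181.4 rad/s
x(θ) = r cosθ + √(L² − r² sin²θ); with ω constant, a = ω²·d²x/dθ².
d²x/dθ² = −r cosθ − r²(cos2θ)/√u − r⁴ sin²2θ/(4u^{3/2}),  u = L² − r² sin²θ = 0.0187786 m².
Substituting r = 0.0433 m, L = 0.1406 m, θ = 133.4°: d²x/dθ² = +0.030174 m.
a = ω²·d²x/dθ² = (181.4)²·(+0.030174) = +992.86 m/s²;  |a| = 992.86 m/s².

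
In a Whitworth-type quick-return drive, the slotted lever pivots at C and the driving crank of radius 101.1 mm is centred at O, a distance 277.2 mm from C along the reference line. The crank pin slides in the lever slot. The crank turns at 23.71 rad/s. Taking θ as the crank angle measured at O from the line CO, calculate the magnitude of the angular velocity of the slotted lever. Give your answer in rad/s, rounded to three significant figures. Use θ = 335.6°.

6.14

ω = 23.71 rad/s
Crank pin A relative to C: A = (d + r cosθ, r sinθ); lever angle φ = atan2(r sinθ, d + r cosθ).
Differentiating tanφ: φ̇ = rω(d cosθ + r)/(d² + r² + 2dr cosθ).
d² + r² + 2dr cosθ = |CA|² = 0.138105 m²;  d cosθ + r = +0.35354 m.
|ω_lever| = |0.1011·23.71·+0.35354| / 0.138105 = 6.1364 rad/s.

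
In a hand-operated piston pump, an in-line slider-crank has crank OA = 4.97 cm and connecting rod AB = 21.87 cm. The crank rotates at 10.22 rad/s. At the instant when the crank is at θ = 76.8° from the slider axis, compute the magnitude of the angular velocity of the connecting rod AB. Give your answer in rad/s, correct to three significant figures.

0.544

ω = 10.22 rad/s
The rod makes angle φ with the slider axis where L sinφ = r sinθ; differentiating, L cosφ·φ̇ = r ω cosθ.
L cosφ = √(L² − r² sin²θ) = 0.21328 m.
|ω_rod| = r ω |cosθ| / √(L² − r² sin²θ) = 0.0497·10.22·0.22835/0.21328 = 0.54383 rad/s.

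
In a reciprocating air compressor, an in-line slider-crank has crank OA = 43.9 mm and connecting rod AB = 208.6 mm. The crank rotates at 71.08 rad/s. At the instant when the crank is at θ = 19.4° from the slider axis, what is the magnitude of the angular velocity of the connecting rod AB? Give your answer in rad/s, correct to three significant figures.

14.1

ω = 71.08 rad/s
The rod makes angle φ with the slider axis where L sinφ = r sinθ; differentiating, L cosφ·φ̇ = r ω cosθ.
L cosφ = √(L² − r² sin²θ) = 0.20809 m.
|ω_rod| = r ω |cosθ| / √(L² − r² sin²θ) = 0.0439·71.08·0.94322/0.20809 = 14.144 rad/s.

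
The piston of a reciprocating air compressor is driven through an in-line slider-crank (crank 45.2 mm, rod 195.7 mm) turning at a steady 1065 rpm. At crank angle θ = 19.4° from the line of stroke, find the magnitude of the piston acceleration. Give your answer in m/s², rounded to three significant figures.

632

ω = 2π·1065/60 = 111.5 rad/s
x(θ) = r cosθ + √(L² − r² sin²θ); with ω constant, a = ω²·d²x/dθ².
d²x/dθ² = −r cosθ − r²(cos2θ)/√u − r⁴ sin²2θ/(4u^{3/2}),  u = L² − r² sin²θ = 0.0380731 m².
Substituting r = 0.0452 m, L = 0.1957 m, θ = 19.4°: d²x/dθ² = -0.050849 m.
a = ω²·d²x/dθ² = (111.5)²·(-0.050849) = -632.47 m/s²;  |a| = 632.47 m/s².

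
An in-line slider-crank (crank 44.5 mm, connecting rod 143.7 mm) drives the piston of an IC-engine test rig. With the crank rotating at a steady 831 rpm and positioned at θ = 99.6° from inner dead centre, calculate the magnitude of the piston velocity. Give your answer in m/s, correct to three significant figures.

ω = 2π·831/60 = 87.02 rad/s
For an in-line slider-crank, x = r cosθ + √(L² − r² sin²θ), so v = −rω sinθ·[1 + r cosθ/√(L² − r² sin²θ)].
With r = 0.0445 m, L = 0.1437 m, θ = 99.6°: √(L² − r² sin²θ) = 0.13684 m.
v = −0.0445·87.02·0.98600·[1 + 0.0445·-0.16677/0.13684] = -3.6112 m/s.
|v| = 3.6112 m/s.

3.61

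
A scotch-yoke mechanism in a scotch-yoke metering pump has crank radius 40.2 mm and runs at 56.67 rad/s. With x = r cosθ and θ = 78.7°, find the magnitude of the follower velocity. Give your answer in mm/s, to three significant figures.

2230

ω = 56.67 rad/s
x = r cosθ ⇒ ẋ = −rω sinθ.
|v| = rω|sinθ| = 0.0402·56.67·|sin 78.7°| = 2.234 m/s = 2234 mm/s.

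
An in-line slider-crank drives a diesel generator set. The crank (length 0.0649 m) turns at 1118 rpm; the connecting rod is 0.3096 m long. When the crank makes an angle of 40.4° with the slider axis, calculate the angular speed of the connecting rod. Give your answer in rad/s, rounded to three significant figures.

18.9

ω = 117.1 rad/s (converted from 1118 rpm).
The rod makes angle φ with the slider axis where L sinφ = r sinθ; differentiating, L cosφ·φ̇ = r ω cosθ.
L cosφ = √(L² − r² sin²θ) = 0.30673 m.
|ω_rod| = r ω |cosθ| / √(L² − r² sin²θ) = 0.0649·117.1·0.76154/0.30673 = 18.865 rad/s.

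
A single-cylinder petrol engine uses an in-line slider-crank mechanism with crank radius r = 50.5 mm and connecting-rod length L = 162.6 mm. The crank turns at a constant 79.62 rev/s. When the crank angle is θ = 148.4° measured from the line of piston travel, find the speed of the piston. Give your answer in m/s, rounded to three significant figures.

9.69

ω = 2π·79.6 = 500.3 rad/s
For an in-line slider-crank, x = r cosθ + √(L² − r² sin²θ), so v = −rω sinθ·[1 + r cosθ/√(L² − r² sin²θ)].
With r = 0.0505 m, L = 0.1626 m, θ = 148.4°: √(L² − r² sin²θ) = 0.16043 m.
v = −0.0505·500.3·0.52399·[1 + 0.0505·-0.85173/0.16043] = -9.6887 m/s.
|v| = 9.6887 m/s.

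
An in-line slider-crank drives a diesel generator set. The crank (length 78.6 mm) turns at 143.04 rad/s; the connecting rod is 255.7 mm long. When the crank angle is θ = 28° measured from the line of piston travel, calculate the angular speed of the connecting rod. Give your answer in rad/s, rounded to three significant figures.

39.2

ω = 143 rad/s
The rod makes angle φ with the slider axis where L sinφ = r sinθ; differentiating, L cosφ·φ̇ = r ω cosθ.
L cosφ = √(L² − r² sin²θ) = 0.25302 m.
|ω_rod| = r ω |cosθ| / √(L² − r² sin²θ) = 0.0786·143·0.88295/0.25302 = 39.233 rad/s.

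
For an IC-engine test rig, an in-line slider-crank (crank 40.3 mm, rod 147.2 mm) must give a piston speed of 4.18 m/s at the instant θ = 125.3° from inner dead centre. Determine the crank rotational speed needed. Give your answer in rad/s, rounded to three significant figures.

For an in-line slider-crank, |v_piston| = rω|sinθ|·[1 + r cosθ/√(L² − r² sin²θ)].
With r = 0.0403 m, L = 0.1472 m, θ = 125.3°: the bracketed kinematic factor |dx/dθ| = 0.027552 m.
ω = v/|dx/dθ| = 4.18/0.027552 = 151.71 rad/s.

152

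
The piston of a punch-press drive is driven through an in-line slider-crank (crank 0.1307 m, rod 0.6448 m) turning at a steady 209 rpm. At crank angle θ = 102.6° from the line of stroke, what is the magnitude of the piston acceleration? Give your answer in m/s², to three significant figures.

ω = 2π·209/60 = 21.89 rad/s
x(θ) = r cosθ + √(L² − r² sin²θ); with ω constant, a = ω²·d²x/dθ².
d²x/dθ² = −r cosθ − r²(cos2θ)/√u − r⁴ sin²2θ/(4u^{3/2}),  u = L² − r² sin²θ = 0.399497 m².
Substituting r = 0.1307 m, L = 0.6448 m, θ = 102.6°: d²x/dθ² = +0.052913 m.
a = ω²·d²x/dθ² = (21.89)²·(+0.052913) = +25.346 m/s²;  |a| = 25.346 m/s².

25.3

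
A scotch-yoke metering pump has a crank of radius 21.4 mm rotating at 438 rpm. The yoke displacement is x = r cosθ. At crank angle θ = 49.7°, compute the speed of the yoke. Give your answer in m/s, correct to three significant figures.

0.749

ω = 45.87 rad/s (from 438 rpm).
x = r cosθ ⇒ ẋ = −rω sinθ.
|v| = rω|sinθ| = 0.0214·45.87·|sin 49.7°| = 0.7486 m/s.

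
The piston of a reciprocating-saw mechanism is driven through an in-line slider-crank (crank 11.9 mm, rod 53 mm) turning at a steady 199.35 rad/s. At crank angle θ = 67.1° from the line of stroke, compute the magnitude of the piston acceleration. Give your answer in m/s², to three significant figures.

ω = 199.3 rad/s
x(θ) = r cosθ + √(L² − r² sin²θ); with ω constant, a = ω²·d²x/dθ².
d²x/dθ² = −r cosθ − r²(cos2θ)/√u − r⁴ sin²2θ/(4u^{3/2}),  u = L² − r² sin²θ = 0.00268883 m².
Substituting r = 0.0119 m, L = 0.053 m, θ = 67.1°: d²x/dθ² = -0.0027451 m.
a = ω²·d²x/dθ² = (199.3)²·(-0.0027451) = -109.09 m/s²;  |a| = 109.09 m/s².

109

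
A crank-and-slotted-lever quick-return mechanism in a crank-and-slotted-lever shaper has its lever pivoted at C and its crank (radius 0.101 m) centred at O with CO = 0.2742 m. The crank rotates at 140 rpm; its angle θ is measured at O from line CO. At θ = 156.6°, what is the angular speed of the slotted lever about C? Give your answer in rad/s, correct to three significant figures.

6.46

ω = 14.66 rad/s (from 140 rpm).
Crank pin A relative to C: A = (d + r cosθ, r sinθ); lever angle φ = atan2(r sinθ, d + r cosθ).
Differentiating tanφ: φ̇ = rω(d cosθ + r)/(d² + r² + 2dr cosθ).
d² + r² + 2dr cosθ = |CA|² = 0.0345537 m²;  d cosθ + r = -0.15065 m.
|ω_lever| = |0.101·14.66·-0.15065| / 0.0345537 = 6.4558 rad/s.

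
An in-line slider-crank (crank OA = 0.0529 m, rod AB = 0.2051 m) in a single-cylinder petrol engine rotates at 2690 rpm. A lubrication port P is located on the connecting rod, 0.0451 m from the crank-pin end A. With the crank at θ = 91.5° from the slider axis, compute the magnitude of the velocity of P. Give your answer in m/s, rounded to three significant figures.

ω = 281.7 rad/s.  Crank-pin speed |V_A| = rω = 14.902 m/s, perpendicular to OA.
Rod angle: sinφ = −(r/L) sinθ ⇒ φ = -14.942°; ω_rod = −rω cosθ/√(L²−r²sin²θ) = +1.9685 rad/s.
V_P = V_A + ω_rod × AP, with AP = 0.0451 m along the rod.
Components: V_Px = −rω sinθ − a·ω_rod·sinφ = -14.874 m/s;  V_Py = rω cosθ + a·ω_rod·cosφ = -0.30431 m/s.
|V_P| = √(V_Px² + V_Py²) = 14.877 m/s.

14.9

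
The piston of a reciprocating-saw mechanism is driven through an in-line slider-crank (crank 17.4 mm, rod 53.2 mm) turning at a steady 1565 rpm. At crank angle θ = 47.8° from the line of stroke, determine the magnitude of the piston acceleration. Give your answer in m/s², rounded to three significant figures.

ω = 2π·1565/60 = 163.9 rad/s
x(θ) = r cosθ + √(L² − r² sin²θ); with ω constant, a = ω²·d²x/dθ².
d²x/dθ² = −r cosθ − r²(cos2θ)/√u − r⁴ sin²2θ/(4u^{3/2}),  u = L² − r² sin²θ = 0.00266409 m².
Substituting r = 0.0174 m, L = 0.0532 m, θ = 47.8°: d²x/dθ² = -0.011281 m.
a = ω²·d²x/dθ² = (163.9)²·(-0.011281) = -302.98 m/s²;  |a| = 302.98 m/s².

303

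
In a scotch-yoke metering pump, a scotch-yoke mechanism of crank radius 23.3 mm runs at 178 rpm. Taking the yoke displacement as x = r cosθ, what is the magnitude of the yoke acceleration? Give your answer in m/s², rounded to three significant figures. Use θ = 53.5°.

ω = 18.64 rad/s (from 178 rpm).
x = r cosθ ⇒ ẍ = −rω² cosθ (ω constant).
|a| = rω²|cosθ| = 0.0233·(18.64)²·|cos 53.5°| = 4.8155 m/s².

4.82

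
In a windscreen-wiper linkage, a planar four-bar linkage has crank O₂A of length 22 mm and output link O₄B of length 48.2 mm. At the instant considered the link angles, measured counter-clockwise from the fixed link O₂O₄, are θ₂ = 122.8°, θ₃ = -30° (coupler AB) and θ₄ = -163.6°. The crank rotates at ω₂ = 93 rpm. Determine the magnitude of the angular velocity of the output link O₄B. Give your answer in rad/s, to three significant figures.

2.81

ω₂ = 9.739 rad/s (from 93 rpm).
Differentiating the loop-closure r₂e^{iθ₂}+r₃e^{iθ₃}=r₁+r₄e^{iθ₄} gives r₂ω₂e^{iθ₂}+r₃ω₃e^{iθ₃}=r₄ω₄e^{iθ₄}.
Eliminating the other unknown: ω₄ = r₂ω₂ sin(θ₂−θ₃) / [r₄ sin(θ₄−θ₃)].
Numerator sine = +0.45710; denominator sine = -0.72417.
Result = 0.022·9.739·(+0.45710) / (0.0482·(-0.72417)) = -2.8058 rad/s; magnitude 2.8058 rad/s.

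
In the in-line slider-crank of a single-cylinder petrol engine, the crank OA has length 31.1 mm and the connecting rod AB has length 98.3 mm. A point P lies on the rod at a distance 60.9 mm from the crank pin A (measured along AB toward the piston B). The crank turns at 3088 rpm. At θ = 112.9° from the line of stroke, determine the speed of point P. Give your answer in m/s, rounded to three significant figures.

8.65

ω = 323.4 rad/s.  Crank-pin speed |V_A| = rω = 10.057 m/s, perpendicular to OA.
Rod angle: sinφ = −(r/L) sinθ ⇒ φ = -16.944°; ω_rod = −rω cosθ/√(L²−r²sin²θ) = +41.617 rad/s.
V_P = V_A + ω_rod × AP, with AP = 0.0609 m along the rod.
Components: V_Px = −rω sinθ − a·ω_rod·sinφ = -8.5257 m/s;  V_Py = rω cosθ + a·ω_rod·cosφ = -1.4889 m/s.
|V_P| = √(V_Px² + V_Py²) = 8.6547 m/s.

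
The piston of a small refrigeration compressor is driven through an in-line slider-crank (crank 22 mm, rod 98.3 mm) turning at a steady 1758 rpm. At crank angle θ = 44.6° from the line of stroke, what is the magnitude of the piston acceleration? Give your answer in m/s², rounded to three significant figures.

535

ω = 2π·1758/60 = 184.1 rad/s
x(θ) = r cosθ + √(L² − r² sin²θ); with ω constant, a = ω²·d²x/dθ².
d²x/dθ² = −r cosθ − r²(cos2θ)/√u − r⁴ sin²2θ/(4u^{3/2}),  u = L² − r² sin²θ = 0.00942427 m².
Substituting r = 0.022 m, L = 0.0983 m, θ = 44.6°: d²x/dθ² = -0.015798 m.
a = ω²·d²x/dθ² = (184.1)²·(-0.015798) = -535.43 m/s²;  |a| = 535.43 m/s².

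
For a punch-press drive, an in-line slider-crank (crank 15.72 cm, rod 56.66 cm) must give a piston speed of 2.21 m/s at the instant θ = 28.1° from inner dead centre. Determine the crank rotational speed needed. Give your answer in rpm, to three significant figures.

229

For an in-line slider-crank, |v_piston| = rω|sinθ|·[1 + r cosθ/√(L² − r² sin²θ)].
With r = 0.1572 m, L = 0.5666 m, θ = 28.1°: the bracketed kinematic factor |dx/dθ| = 0.092321 m.
ω = v/|dx/dθ| = 2.21/0.092321 = 23.938 rad/s.
N = 60ω/(2π) = 228.59 rpm.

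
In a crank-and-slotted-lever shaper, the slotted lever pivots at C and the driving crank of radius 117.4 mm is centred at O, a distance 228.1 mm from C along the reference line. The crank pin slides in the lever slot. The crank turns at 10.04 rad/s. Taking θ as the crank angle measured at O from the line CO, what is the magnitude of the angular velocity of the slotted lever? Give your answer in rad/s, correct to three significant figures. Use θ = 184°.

10.5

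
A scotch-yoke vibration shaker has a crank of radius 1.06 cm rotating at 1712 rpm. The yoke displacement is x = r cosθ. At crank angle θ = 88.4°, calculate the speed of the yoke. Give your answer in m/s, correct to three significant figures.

1.90

ω = 179.3 rad/s (from 1712 rpm).
x = r cosθ ⇒ ẋ = −rω sinθ.
|v| = rω|sinθ| = 0.0106·179.3·|sin 88.4°| = 1.8996 m/s.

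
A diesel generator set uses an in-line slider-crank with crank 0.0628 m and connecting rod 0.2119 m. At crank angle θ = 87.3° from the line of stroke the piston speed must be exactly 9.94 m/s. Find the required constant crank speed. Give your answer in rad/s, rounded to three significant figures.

For an in-line slider-crank, |v_piston| = rω|sinθ|·[1 + r cosθ/√(L² − r² sin²θ)].
With r = 0.0628 m, L = 0.2119 m, θ = 87.3°: the bracketed kinematic factor |dx/dθ| = 0.063647 m.
ω = v/|dx/dθ| = 9.94/0.063647 = 156.17 rad/s.

156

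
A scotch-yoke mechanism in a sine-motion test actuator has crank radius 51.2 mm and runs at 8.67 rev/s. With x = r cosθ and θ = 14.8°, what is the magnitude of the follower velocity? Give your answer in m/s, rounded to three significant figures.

0.712

ω = 54.48 rad/s (from 8.67 rev/s).
x = r cosθ ⇒ ẋ = −rω sinθ.
|v| = rω|sinθ| = 0.0512·54.48·|sin 14.8°| = 0.71247 m/s.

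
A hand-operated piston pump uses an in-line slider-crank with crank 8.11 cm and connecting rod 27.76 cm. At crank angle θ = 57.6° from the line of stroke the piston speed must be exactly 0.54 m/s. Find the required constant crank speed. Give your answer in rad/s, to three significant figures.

6.79

For an in-line slider-crank, |v_piston| = rω|sinθ|·[1 + r cosθ/√(L² − r² sin²θ)].
With r = 0.0811 m, L = 0.2776 m, θ = 57.6°: the bracketed kinematic factor |dx/dθ| = 0.079536 m.
ω = v/|dx/dθ| = 0.54/0.079536 = 6.7894 rad/s.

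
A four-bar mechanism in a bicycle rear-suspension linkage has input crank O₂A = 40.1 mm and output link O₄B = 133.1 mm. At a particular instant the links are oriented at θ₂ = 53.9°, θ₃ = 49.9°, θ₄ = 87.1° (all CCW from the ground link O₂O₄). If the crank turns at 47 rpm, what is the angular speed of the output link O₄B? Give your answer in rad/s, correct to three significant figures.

0.171

ω₂ = 4.922 rad/s (from 47 rpm).
Differentiating the loop-closure r₂e^{iθ₂}+r₃e^{iθ₃}=r₁+r₄e^{iθ₄} gives r₂ω₂e^{iθ₂}+r₃ω₃e^{iθ₃}=r₄ω₄e^{iθ₄}.
Eliminating the other unknown: ω₄ = r₂ω₂ sin(θ₂−θ₃) / [r₄ sin(θ₄−θ₃)].
Numerator sine = +0.06976; denominator sine = +0.60460.
Result = 0.0401·4.922·(+0.06976) / (0.1331·(+0.60460)) = +0.17108 rad/s; magnitude 0.17108 rad/s.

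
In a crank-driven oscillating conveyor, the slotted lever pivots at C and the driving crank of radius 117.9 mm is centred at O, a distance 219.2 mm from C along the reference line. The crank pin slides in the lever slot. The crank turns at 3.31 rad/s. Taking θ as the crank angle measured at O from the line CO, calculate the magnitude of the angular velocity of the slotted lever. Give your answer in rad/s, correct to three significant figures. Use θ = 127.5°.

0.199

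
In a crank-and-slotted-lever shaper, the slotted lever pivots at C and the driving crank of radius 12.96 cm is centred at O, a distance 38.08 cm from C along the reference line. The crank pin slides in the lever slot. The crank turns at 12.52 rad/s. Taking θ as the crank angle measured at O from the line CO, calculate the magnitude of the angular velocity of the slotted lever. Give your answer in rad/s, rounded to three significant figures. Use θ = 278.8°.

1.72

ω = 12.52 rad/s
Crank pin A relative to C: A = (d + r cosθ, r sinθ); lever angle φ = atan2(r sinθ, d + r cosθ).
Differentiating tanφ: φ̇ = rω(d cosθ + r)/(d² + r² + 2dr cosθ).
d² + r² + 2dr cosθ = |CA|² = 0.176905 m²;  d cosθ + r = +0.18786 m.
|ω_lever| = |0.1296·12.52·+0.18786| / 0.176905 = 1.723 rad/s.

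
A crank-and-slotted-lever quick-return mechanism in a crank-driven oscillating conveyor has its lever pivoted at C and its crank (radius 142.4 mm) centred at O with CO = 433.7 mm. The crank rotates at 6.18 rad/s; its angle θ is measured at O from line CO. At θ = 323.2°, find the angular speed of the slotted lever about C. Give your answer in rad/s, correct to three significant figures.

ω = 6.18 rad/s
Crank pin A relative to C: A = (d + r cosθ, r sinθ); lever angle φ = atan2(r sinθ, d + r cosθ).
Differentiating tanφ: φ̇ = rω(d cosθ + r)/(d² + r² + 2dr cosθ).
d² + r² + 2dr cosθ = |CA|² = 0.307278 m²;  d cosθ + r = +0.48968 m.
|ω_lever| = |0.1424·6.18·+0.48968| / 0.307278 = 1.4024 rad/s.

1.40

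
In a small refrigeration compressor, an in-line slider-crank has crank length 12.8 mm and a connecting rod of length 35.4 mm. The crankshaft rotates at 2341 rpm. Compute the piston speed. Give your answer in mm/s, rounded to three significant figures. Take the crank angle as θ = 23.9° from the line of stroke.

ω = 2π·2341/60 = 245.1 rad/s
For an in-line slider-crank, x = r cosθ + √(L² − r² sin²θ), so v = −rω sinθ·[1 + r cosθ/√(L² − r² sin²θ)].
With r = 0.0128 m, L = 0.0354 m, θ = 23.9°: √(L² − r² sin²θ) = 0.035018 m.
v = −0.0128·245.1·0.40514·[1 + 0.0128·0.91425/0.035018] = -1.6961 m/s.
|v| = 1.6961 m/s = 1696.1 mm/s.

1700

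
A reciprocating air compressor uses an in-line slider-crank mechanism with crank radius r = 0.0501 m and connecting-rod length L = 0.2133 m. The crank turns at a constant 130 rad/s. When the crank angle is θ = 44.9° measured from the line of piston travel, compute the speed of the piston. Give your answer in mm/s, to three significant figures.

ω = 130 rad/s
For an in-line slider-crank, x = r cosθ + √(L² − r² sin²θ), so v = −rω sinθ·[1 + r cosθ/√(L² − r² sin²θ)].
With r = 0.0501 m, L = 0.2133 m, θ = 44.9°: √(L² − r² sin²θ) = 0.21035 m.
v = −0.0501·130·0.70587·[1 + 0.0501·0.70834/0.21035] = -5.373 m/s.
|v| = 5.373 m/s = 5373 mm/s.

5370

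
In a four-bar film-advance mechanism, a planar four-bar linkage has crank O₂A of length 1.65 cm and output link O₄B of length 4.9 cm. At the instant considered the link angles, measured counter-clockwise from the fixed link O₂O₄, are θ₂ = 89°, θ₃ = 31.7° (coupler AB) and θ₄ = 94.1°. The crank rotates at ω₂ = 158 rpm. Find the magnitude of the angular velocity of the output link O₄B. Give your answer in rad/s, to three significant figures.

5.29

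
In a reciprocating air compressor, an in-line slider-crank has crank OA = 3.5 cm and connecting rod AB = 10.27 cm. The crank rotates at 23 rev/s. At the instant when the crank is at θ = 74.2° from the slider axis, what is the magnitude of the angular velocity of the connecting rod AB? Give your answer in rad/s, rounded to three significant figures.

14.2

ω = 144.5 rad/s (converted from 23 rev/s).
The rod makes angle φ with the slider axis where L sinφ = r sinθ; differentiating, L cosφ·φ̇ = r ω cosθ.
L cosφ = √(L² − r² sin²θ) = 0.097021 m.
|ω_rod| = r ω |cosθ| / √(L² − r² sin²θ) = 0.035·144.5·0.27228/0.097021 = 14.195 rad/s.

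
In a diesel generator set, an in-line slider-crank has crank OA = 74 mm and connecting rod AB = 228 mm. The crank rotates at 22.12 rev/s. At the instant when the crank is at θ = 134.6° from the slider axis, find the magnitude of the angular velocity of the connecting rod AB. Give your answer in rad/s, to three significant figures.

ω = 139 rad/s (converted from 22.12 rev/s).
The rod makes angle φ with the slider axis where L sinφ = r sinθ; differentiating, L cosφ·φ̇ = r ω cosθ.
L cosφ = √(L² − r² sin²θ) = 0.22183 m.
|ω_rod| = r ω |cosθ| / √(L² − r² sin²θ) = 0.074·139·0.70215/0.22183 = 32.555 rad/s.

32.6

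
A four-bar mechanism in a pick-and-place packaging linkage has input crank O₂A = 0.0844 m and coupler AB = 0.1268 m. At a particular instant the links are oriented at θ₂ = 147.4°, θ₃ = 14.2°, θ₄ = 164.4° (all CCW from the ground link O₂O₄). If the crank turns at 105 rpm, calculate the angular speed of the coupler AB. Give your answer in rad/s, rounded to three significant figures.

4.31

ω₂ = 11 rad/s (from 105 rpm).
Differentiating the loop-closure r₂e^{iθ₂}+r₃e^{iθ₃}=r₁+r₄e^{iθ₄} gives r₂ω₂e^{iθ₂}+r₃ω₃e^{iθ₃}=r₄ω₄e^{iθ₄}.
Eliminating the other unknown: ω₃ = r₂ω₂ sin(θ₄−θ₂) / [r₃ sin(θ₃−θ₄)].
Numerator sine = +0.29237; denominator sine = -0.49697.
Result = 0.0844·11·(+0.29237) / (0.1268·(-0.49697)) = -4.3057 rad/s; magnitude 4.3057 rad/s.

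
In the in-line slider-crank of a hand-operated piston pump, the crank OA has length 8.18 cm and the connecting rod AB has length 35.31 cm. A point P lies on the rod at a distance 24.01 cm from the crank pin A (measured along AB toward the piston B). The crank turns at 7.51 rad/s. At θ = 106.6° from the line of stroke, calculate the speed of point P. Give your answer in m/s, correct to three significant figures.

0.564

ω = 7.51 rad/s.  Crank-pin speed |V_A| = rω = 0.61432 m/s, perpendicular to OA.
Rod angle: sinφ = −(r/L) sinθ ⇒ φ = -12.827°; ω_rod = −rω cosθ/√(L²−r²sin²θ) = +0.50976 rad/s.
V_P = V_A + ω_rod × AP, with AP = 0.2401 m along the rod.
Components: V_Px = −rω sinθ − a·ω_rod·sinφ = -0.56154 m/s;  V_Py = rω cosθ + a·ω_rod·cosφ = -0.056165 m/s.
|V_P| = √(V_Px² + V_Py²) = 0.56434 m/s.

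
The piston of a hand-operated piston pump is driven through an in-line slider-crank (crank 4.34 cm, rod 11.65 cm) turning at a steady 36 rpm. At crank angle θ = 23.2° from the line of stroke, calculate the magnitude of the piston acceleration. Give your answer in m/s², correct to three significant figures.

0.731

ω = 2π·36/60 = 3.77 rad/s
x(θ) = r cosθ + √(L² − r² sin²θ); with ω constant, a = ω²·d²x/dθ².
d²x/dθ² = −r cosθ − r²(cos2θ)/√u − r⁴ sin²2θ/(4u^{3/2}),  u = L² − r² sin²θ = 0.0132799 m².
Substituting r = 0.0434 m, L = 0.1165 m, θ = 23.2°: d²x/dθ² = -0.051466 m.
a = ω²·d²x/dθ² = (3.77)²·(-0.051466) = -0.73145 m/s²;  |a| = 0.73145 m/s².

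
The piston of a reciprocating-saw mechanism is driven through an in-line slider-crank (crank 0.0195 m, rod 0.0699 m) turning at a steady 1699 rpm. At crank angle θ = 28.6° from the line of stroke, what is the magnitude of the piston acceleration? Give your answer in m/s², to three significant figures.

639

ω = 2π·1699/60 = 177.9 rad/s
x(θ) = r cosθ + √(L² − r² sin²θ); with ω constant, a = ω²·d²x/dθ².
d²x/dθ² = −r cosθ − r²(cos2θ)/√u − r⁴ sin²2θ/(4u^{3/2}),  u = L² − r² sin²θ = 0.00479888 m².
Substituting r = 0.0195 m, L = 0.0699 m, θ = 28.6°: d²x/dθ² = -0.020171 m.
a = ω²·d²x/dθ² = (177.9)²·(-0.020171) = -638.51 m/s²;  |a| = 638.51 m/s².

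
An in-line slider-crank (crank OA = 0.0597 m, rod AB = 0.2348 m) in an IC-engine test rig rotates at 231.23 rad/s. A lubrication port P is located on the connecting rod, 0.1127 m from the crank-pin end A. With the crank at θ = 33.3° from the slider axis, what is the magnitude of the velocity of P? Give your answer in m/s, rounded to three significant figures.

ω = 231.2 rad/s.  Crank-pin speed |V_A| = rω = 13.804 m/s, perpendicular to OA.
Rod angle: sinφ = −(r/L) sinθ ⇒ φ = -8.024°; ω_rod = −rω cosθ/√(L²−r²sin²θ) = -49.625 rad/s.
V_P = V_A + ω_rod × AP, with AP = 0.1127 m along the rod.
Components: V_Px = −rω sinθ − a·ω_rod·sinφ = -8.3597 m/s;  V_Py = rω cosθ + a·ω_rod·cosφ = +5.9999 m/s.
|V_P| = √(V_Px² + V_Py²) = 10.29 m/s.

10.3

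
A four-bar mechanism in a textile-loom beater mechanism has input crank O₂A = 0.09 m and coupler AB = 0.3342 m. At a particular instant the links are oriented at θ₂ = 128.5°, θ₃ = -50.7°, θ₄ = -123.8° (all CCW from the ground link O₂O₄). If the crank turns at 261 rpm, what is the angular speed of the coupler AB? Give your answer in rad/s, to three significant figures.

ω₂ = 27.33 rad/s (from 261 rpm).
Differentiating the loop-closure r₂e^{iθ₂}+r₃e^{iθ₃}=r₁+r₄e^{iθ₄} gives r₂ω₂e^{iθ₂}+r₃ω₃e^{iθ₃}=r₄ω₄e^{iθ₄}.
Eliminating the other unknown: ω₃ = r₂ω₂ sin(θ₄−θ₂) / [r₃ sin(θ₃−θ₄)].
Numerator sine = +0.95266; denominator sine = +0.95681.
Result = 0.09·27.33·(+0.95266) / (0.3342·(+0.95681)) = +7.3285 rad/s; magnitude 7.3285 rad/s.

7.33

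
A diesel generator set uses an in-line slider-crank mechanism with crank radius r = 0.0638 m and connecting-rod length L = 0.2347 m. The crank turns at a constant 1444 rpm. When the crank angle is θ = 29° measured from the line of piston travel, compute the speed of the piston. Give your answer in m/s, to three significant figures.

5.80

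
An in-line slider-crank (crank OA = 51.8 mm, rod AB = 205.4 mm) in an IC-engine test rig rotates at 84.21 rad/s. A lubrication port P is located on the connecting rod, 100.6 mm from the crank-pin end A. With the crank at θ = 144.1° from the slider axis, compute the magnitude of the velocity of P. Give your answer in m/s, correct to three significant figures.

ω = 84.21 rad/s.  Crank-pin speed |V_A| = rω = 4.3621 m/s, perpendicular to OA.
Rod angle: sinφ = −(r/L) sinθ ⇒ φ = -8.504°; ω_rod = −rω cosθ/√(L²−r²sin²θ) = +17.394 rad/s.
V_P = V_A + ω_rod × AP, with AP = 0.1006 m along the rod.
Components: V_Px = −rω sinθ − a·ω_rod·sinφ = -2.299 m/s;  V_Py = rω cosθ + a·ω_rod·cosφ = -1.8029 m/s.
|V_P| = √(V_Px² + V_Py²) = 2.9216 m/s.

2.92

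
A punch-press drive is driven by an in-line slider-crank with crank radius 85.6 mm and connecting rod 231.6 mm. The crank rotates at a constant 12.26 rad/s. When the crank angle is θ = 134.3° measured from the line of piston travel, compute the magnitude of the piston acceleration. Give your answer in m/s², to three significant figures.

8.93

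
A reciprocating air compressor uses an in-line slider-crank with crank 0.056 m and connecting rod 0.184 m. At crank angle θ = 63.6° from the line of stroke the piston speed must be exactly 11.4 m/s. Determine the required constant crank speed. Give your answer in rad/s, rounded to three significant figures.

For an in-line slider-crank, |v_piston| = rω|sinθ|·[1 + r cosθ/√(L² − r² sin²θ)].
With r = 0.056 m, L = 0.184 m, θ = 63.6°: the bracketed kinematic factor |dx/dθ| = 0.057215 m.
ω = v/|dx/dθ| = 11.4/0.057215 = 199.25 rad/s.

199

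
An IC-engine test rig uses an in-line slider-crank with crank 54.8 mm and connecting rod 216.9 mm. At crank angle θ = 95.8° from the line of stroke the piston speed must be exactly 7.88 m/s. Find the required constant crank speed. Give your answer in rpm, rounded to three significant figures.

1420

For an in-line slider-crank, |v_piston| = rω|sinθ|·[1 + r cosθ/√(L² − r² sin²θ)].
With r = 0.0548 m, L = 0.2169 m, θ = 95.8°: the bracketed kinematic factor |dx/dθ| = 0.053081 m.
ω = v/|dx/dθ| = 7.88/0.053081 = 148.45 rad/s.
N = 60ω/(2π) = 1417.6 rpm.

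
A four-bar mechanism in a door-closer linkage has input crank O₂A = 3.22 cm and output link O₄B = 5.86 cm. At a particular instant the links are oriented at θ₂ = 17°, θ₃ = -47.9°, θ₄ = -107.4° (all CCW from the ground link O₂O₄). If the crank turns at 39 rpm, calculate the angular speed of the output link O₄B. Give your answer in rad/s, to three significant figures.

ω₂ = 4.084 rad/s (from 39 rpm).
Differentiating the loop-closure r₂e^{iθ₂}+r₃e^{iθ₃}=r₁+r₄e^{iθ₄} gives r₂ω₂e^{iθ₂}+r₃ω₃e^{iθ₃}=r₄ω₄e^{iθ₄}.
Eliminating the other unknown: ω₄ = r₂ω₂ sin(θ₂−θ₃) / [r₄ sin(θ₄−θ₃)].
Numerator sine = +0.90557; denominator sine = -0.86163.
Result = 0.0322·4.084·(+0.90557) / (0.0586·(-0.86163)) = -2.3586 rad/s; magnitude 2.3586 rad/s.

2.36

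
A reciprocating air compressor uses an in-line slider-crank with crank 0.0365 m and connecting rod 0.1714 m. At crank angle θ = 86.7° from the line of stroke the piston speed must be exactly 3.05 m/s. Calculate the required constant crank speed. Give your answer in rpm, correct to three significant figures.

789

For an in-line slider-crank, |v_piston| = rω|sinθ|·[1 + r cosθ/√(L² − r² sin²θ)].
With r = 0.0365 m, L = 0.1714 m, θ = 86.7°: the bracketed kinematic factor |dx/dθ| = 0.036897 m.
ω = v/|dx/dθ| = 3.05/0.036897 = 82.663 rad/s.
N = 60ω/(2π) = 789.38 rpm.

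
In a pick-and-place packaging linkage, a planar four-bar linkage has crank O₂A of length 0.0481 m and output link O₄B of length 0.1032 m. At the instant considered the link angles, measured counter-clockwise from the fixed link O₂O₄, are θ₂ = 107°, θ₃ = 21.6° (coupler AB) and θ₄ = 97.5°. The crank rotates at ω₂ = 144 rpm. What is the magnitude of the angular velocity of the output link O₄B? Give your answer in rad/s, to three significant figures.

ω₂ = 15.08 rad/s (from 144 rpm).
Differentiating the loop-closure r₂e^{iθ₂}+r₃e^{iθ₃}=r₁+r₄e^{iθ₄} gives r₂ω₂e^{iθ₂}+r₃ω₃e^{iθ₃}=r₄ω₄e^{iθ₄}.
Eliminating the other unknown: ω₄ = r₂ω₂ sin(θ₂−θ₃) / [r₄ sin(θ₄−θ₃)].
Numerator sine = +0.99678; denominator sine = +0.96987.
Result = 0.0481·15.08·(+0.99678) / (0.1032·(+0.96987)) = +7.2234 rad/s; magnitude 7.2234 rad/s.

7.22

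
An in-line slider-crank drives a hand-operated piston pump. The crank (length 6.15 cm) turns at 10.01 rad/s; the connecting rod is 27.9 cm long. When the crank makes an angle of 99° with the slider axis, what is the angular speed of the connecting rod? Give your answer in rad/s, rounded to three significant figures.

ω = 10.01 rad/s
The rod makes angle φ with the slider axis where L sinφ = r sinθ; differentiating, L cosφ·φ̇ = r ω cosθ.
L cosφ = √(L² − r² sin²θ) = 0.27231 m.
|ω_rod| = r ω |cosθ| / √(L² − r² sin²θ) = 0.0615·10.01·0.15643/0.27231 = 0.35366 rad/s.

0.354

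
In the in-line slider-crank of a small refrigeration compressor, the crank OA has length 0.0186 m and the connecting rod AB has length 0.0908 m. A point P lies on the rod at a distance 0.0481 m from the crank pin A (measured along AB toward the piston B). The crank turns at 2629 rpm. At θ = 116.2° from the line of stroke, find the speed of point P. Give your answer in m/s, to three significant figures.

4.50

ω = 275.3 rad/s.  Crank-pin speed |V_A| = rω = 5.1207 m/s, perpendicular to OA.
Rod angle: sinφ = −(r/L) sinθ ⇒ φ = -10.591°; ω_rod = −rω cosθ/√(L²−r²sin²θ) = +25.331 rad/s.
V_P = V_A + ω_rod × AP, with AP = 0.0481 m along the rod.
Components: V_Px = −rω sinθ − a·ω_rod·sinφ = -4.3707 m/s;  V_Py = rω cosθ + a·ω_rod·cosφ = -1.0632 m/s.
|V_P| = √(V_Px² + V_Py²) = 4.4981 m/s.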